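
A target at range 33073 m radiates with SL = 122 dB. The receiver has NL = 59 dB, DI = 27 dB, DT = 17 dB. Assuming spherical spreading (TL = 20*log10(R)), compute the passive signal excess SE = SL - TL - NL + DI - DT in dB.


-17.39 dB


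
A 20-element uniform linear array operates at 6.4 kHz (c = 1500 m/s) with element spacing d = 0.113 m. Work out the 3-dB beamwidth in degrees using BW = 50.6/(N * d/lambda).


Step 1: lambda = 1500/6400 = 0.23438 m
Step 2: d/lambda = 0.113/0.23438 = 0.4821
Step 3: BW = 50.6/(N * d/lambda) = 50.6/(20 * 0.4821) = 5.25

5.25 deg


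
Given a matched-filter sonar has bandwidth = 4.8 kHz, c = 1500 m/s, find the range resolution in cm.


dR = c/(2*BW) = 1500 / (2 * 4.8e3) = 0.1562 m = 15.62 cm

15.62 cm


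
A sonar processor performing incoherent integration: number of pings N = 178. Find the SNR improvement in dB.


Gain = 5*log10(178) = 11.25

11.25 dB


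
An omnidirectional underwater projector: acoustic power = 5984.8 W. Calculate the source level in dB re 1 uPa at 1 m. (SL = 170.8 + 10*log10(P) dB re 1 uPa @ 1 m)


SL = 170.8 + 10*log10(5984.8) = 170.8 + 37.77 = 208.57

208.57 dB


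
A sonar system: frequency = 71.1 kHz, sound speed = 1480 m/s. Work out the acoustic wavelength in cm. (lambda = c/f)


lambda = c/f = 1480 / 71100 = 0.0208 m = 2.08 cm

2.08 cm


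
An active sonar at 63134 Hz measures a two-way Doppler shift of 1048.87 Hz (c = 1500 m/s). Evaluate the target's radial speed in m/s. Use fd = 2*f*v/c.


From fd = 2*f*v/c, v = c*fd/(2*f) = 1500 * 1048.87 / (2*63134) = 12.46

12.46 m/s


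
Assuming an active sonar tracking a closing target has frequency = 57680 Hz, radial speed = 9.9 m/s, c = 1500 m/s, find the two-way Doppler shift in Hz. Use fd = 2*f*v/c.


fd = 2*f*v/c = 2 * 57680 * 9.9 / 1500 = 761.38

761.38 Hz


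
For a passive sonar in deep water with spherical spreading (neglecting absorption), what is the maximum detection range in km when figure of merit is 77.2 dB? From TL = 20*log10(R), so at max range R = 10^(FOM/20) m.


At max range FOM = TL, so 20*log10(R) = 77.2
R = 10^(77.2/20) = 7244.36 m = 7.24 km

7.24 km


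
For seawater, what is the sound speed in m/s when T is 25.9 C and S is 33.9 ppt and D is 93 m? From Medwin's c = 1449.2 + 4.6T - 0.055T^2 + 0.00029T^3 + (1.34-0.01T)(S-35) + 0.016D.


c = 1449.2 + 4.6*25.9 - 0.055*25.9^2 + 0.00029*25.9^3 + (1.34 - 0.01*25.9)*(33.9 - 35) + 0.016*93 = 1536.78

1536.78 m/s


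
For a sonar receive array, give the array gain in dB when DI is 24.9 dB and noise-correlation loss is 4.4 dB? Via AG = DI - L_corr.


AG = DI - L_corr = 24.9 - 4.4 = 20.5

20.5 dB


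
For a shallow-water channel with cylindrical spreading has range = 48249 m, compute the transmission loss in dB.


TL = 10*log10(48249) = 46.83

46.83 dB


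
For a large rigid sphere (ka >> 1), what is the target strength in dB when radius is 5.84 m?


TS = 10*log10(5.84^2 / 4) = 10*log10(8.5264) = 9.31

9.31 dB


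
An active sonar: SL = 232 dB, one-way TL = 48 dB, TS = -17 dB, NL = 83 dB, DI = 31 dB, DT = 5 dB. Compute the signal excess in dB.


62 dB


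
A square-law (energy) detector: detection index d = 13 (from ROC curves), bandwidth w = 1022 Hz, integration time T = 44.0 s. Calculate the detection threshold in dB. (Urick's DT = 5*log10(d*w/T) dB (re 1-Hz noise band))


DT = 5*log10(d*w/T) = 5*log10(13 * 1022 / 44.0) = 5*log10(301.95) = 12.4

12.4 dB


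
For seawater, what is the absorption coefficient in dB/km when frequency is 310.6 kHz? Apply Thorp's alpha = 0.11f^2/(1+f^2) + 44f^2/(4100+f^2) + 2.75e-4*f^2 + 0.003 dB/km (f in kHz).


f^2 = 96472.36
alpha = 0.11*96472.36/(1+96472.36) + 44*96472.36/(4100+96472.36) + 2.75e-4*96472.36 + 0.003 = 68.849

68.849 dB/km


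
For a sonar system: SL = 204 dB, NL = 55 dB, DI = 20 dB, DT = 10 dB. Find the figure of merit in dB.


159 dB


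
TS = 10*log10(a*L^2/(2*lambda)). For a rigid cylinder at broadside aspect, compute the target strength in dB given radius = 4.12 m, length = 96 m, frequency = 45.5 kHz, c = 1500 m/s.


lambda = 1500/45500 = 0.03297 m
TS = 10*log10(4.12*96^2/(2*0.03297)) = 57.6

57.6 dB


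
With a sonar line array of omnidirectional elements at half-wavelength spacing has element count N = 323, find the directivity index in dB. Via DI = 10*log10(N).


DI = 10*log10(323) = 25.09

25.09 dB


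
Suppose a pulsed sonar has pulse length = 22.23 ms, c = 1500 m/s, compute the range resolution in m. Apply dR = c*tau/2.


16.6725 m


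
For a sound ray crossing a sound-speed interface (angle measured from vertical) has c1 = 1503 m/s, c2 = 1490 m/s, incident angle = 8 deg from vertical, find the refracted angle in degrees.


sin(theta2) = (c2/c1)*sin(theta1) = (1490/1503)*sin(8 deg) = 0.13797
theta2 = arcsin(0.13797) = 7.93

7.93 deg


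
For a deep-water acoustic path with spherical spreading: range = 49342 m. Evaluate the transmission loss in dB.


93.86 dB


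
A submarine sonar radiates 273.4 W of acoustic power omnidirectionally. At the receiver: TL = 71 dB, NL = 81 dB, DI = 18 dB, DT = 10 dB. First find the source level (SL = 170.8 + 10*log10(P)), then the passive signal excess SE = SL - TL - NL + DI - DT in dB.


Step 1: SL = 170.8 + 10*log10(273.4) = 195.17 dB
Step 2: SE = SL - TL - NL + DI - DT = 195.17 - 71 - 81 + 18 - 10 = 51.17

51.17 dB


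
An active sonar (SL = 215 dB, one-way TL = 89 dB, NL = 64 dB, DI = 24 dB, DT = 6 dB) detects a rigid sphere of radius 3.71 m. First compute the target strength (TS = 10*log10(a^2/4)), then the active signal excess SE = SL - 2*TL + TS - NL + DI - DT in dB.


Step 1: TS = 10*log10(3.71^2/4) = 5.37 dB
Step 2: SE = SL - 2*TL + TS - NL + DI - DT = 215 - 2*89 + (5.37) - 64 + 24 - 6 = -3.63

-3.63 dB


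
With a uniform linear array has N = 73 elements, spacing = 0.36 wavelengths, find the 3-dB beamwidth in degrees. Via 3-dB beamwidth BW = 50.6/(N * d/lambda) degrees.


BW = 50.6 / (73 * 0.36) = 50.6 / 26.28 = 1.93

1.93 deg


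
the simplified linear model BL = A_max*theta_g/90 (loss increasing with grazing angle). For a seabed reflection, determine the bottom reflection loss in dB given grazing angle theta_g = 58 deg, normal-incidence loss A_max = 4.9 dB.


3.16 dB


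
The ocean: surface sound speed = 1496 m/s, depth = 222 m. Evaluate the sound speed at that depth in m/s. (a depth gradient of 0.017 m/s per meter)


c = 1496 + 0.017 * 222 = 1499.774

1499.774 m/s


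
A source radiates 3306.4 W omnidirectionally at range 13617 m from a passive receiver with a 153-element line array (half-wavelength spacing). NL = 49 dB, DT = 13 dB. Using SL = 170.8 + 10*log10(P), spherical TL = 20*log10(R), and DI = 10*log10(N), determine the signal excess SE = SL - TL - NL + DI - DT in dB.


83.16 dB


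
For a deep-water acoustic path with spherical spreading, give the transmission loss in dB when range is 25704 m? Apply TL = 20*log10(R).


TL = 20*log10(25704) = 88.2

88.2 dB


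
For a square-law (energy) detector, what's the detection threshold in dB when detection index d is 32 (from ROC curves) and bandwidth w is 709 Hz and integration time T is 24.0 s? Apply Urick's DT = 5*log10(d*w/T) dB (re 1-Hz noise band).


DT = 5*log10(d*w/T) = 5*log10(32 * 709 / 24.0) = 5*log10(945.33) = 14.88

14.88 dB


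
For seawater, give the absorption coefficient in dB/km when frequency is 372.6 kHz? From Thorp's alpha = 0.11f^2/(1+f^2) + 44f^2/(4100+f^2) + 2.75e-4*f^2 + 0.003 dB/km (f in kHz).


f^2 = 138830.76
alpha = 0.11*138830.76/(1+138830.76) + 44*138830.76/(4100+138830.76) + 2.75e-4*138830.76 + 0.003 = 81.029

81.029 dB/km


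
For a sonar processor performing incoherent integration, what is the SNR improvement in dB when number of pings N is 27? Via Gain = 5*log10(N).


Gain = 5*log10(27) = 7.16

7.16 dB


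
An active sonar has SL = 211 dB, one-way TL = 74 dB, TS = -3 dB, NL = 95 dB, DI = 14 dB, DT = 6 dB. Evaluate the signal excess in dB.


SE = SL - 2*TL + TS - NL + DI - DT = 211 - 2*74 + (-3) - 95 + 14 - 6 = -27

-27 dB


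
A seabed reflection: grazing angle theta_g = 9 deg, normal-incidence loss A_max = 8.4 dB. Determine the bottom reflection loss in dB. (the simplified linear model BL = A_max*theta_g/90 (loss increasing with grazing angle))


0.84 dB


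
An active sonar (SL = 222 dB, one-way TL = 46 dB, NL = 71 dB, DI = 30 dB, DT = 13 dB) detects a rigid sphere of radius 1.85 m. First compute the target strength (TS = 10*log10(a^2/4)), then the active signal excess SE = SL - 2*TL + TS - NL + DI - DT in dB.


Step 1: TS = 10*log10(1.85^2/4) = -0.68 dB
Step 2: SE = SL - 2*TL + TS - NL + DI - DT = 222 - 2*46 + (-0.68) - 71 + 30 - 13 = 75.32

75.32 dB


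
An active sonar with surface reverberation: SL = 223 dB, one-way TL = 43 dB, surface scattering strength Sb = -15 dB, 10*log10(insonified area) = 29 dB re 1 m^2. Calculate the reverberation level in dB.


RL = SL - 2*TL + Sb + 10*log10(A) = 223 - 2*43 + (-15) + 29 = 151

151 dB


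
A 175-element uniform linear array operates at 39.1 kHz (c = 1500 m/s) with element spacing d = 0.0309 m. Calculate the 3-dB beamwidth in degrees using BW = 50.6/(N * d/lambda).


Step 1: lambda = 1500/39100 = 0.03836 m
Step 2: d/lambda = 0.0309/0.03836 = 0.8055
Step 3: BW = 50.6/(N * d/lambda) = 50.6/(175 * 0.8055) = 0.36

0.36 deg


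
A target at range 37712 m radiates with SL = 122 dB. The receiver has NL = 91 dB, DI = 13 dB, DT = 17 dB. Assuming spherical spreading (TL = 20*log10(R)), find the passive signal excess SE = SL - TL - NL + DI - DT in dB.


-64.53 dB


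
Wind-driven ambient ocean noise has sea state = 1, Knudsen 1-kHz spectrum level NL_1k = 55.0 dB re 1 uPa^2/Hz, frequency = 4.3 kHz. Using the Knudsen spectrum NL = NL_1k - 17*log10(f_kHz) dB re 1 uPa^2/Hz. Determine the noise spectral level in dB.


NL = NL_1k - 17*log10(f_kHz) = 55.0 - 17*log10(4.3) = 55.0 - (10.77) = 44.23

44.23 dB


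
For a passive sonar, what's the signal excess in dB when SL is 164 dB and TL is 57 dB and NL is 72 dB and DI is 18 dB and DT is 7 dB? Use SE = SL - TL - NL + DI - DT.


46 dB


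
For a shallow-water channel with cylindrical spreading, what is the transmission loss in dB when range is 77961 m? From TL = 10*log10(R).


TL = 10*log10(77961) = 48.92

48.92 dB


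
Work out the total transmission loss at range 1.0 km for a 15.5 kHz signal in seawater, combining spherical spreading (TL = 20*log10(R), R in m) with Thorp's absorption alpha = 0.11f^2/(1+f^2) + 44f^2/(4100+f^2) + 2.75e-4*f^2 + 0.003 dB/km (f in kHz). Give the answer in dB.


Step 1 (Thorp): alpha = 0.11*240.25/(1+240.25) + 44*240.25/(4100+240.25) + 2.75e-4*240.25 + 0.003 = 2.6142 dB/km
Step 2: TL_spread = 20*log10(1000) = 60.0 dB
Step 3: TL_abs = alpha*R = 2.6142 * 1.0 = 2.61 dB
Step 4: TL_total = 60.0 + 2.61 = 62.61

62.61 dB


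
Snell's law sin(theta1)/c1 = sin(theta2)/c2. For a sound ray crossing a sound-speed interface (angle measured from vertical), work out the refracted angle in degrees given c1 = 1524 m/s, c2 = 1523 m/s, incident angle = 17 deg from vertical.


sin(theta2) = (c2/c1)*sin(theta1) = (1523/1524)*sin(17 deg) = 0.29218
theta2 = arcsin(0.29218) = 16.99

16.99 deg


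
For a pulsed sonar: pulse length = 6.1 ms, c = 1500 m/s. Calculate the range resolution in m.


4.575 m


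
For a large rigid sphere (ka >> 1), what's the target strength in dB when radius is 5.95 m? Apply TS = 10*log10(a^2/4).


TS = 10*log10(5.95^2 / 4) = 10*log10(8.850625) = 9.47

9.47 dB


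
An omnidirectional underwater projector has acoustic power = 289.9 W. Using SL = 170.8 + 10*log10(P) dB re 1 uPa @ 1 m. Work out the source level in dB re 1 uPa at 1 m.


195.42 dB


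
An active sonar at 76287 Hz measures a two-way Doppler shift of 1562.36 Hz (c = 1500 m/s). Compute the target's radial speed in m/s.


From fd = 2*f*v/c, v = c*fd/(2*f) = 1500 * 1562.36 / (2*76287) = 15.36

15.36 m/s


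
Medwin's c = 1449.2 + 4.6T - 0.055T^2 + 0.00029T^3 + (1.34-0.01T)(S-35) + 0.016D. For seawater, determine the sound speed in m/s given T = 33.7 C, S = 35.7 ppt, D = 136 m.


1555.73 m/s


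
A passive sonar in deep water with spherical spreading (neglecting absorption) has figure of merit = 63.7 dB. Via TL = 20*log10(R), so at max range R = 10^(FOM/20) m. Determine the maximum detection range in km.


1.53 km


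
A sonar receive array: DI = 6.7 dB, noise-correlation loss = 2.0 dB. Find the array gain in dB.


AG = DI - L_corr = 6.7 - 2.0 = 4.7

4.7 dB


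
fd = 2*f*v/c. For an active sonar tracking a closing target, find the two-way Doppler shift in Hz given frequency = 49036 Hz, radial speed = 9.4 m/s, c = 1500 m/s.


614.58 Hz


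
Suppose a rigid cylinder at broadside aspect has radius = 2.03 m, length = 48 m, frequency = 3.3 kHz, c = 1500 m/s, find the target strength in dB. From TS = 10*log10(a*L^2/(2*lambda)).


lambda = 1500/3300 = 0.45455 m
TS = 10*log10(2.03*48^2/(2*0.45455)) = 37.11

37.11 dB


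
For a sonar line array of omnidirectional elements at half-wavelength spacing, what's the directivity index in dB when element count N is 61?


DI = 10*log10(61) = 17.85

17.85 dB


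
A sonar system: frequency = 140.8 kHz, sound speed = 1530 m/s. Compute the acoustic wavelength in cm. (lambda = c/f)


lambda = c/f = 1530 / 140800 = 0.0109 m = 1.09 cm

1.09 cm


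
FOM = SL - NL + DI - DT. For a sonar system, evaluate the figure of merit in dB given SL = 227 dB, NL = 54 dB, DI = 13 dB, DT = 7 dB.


FOM = SL - NL + DI - DT = 227 - 54 + 13 - 7 = 179

179 dB


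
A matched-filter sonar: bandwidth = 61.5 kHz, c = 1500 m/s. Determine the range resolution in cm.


dR = c/(2*BW) = 1500 / (2 * 61.5e3) = 0.0122 m = 1.22 cm

1.22 cm


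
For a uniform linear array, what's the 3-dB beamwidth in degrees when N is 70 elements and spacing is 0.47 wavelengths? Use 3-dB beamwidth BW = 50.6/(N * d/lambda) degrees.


BW = 50.6 / (70 * 0.47) = 50.6 / 32.9 = 1.54

1.54 deg


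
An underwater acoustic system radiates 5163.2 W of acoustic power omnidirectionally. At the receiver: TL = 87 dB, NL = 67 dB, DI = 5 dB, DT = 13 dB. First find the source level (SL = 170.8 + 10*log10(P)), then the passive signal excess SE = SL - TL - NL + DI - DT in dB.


Step 1: SL = 170.8 + 10*log10(5163.2) = 207.93 dB
Step 2: SE = SL - TL - NL + DI - DT = 207.93 - 87 - 67 + 5 - 13 = 45.93

45.93 dB


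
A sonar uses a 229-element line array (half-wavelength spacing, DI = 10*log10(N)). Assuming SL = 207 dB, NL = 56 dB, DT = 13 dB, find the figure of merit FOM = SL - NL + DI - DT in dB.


161.6 dB


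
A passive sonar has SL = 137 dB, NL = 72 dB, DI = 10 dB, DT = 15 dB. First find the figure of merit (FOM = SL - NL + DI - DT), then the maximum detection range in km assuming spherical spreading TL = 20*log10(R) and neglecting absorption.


Step 1: FOM = SL - NL + DI - DT = 137 - 72 + 10 - 15 = 60 dB
Step 2: at max range FOM = TL = 20*log10(R), so R = 10^(60/20) = 1000.0 m = 1.0 km

1.0 km


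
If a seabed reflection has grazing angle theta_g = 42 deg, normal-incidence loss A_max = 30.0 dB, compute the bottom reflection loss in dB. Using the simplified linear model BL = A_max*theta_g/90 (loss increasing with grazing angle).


BL = A_max * theta_g / 90 = 30.0 * 42 / 90 = 14.0

14.0 dB


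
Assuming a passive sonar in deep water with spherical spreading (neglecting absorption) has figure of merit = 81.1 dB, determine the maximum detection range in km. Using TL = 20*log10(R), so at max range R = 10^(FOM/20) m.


11.35 km


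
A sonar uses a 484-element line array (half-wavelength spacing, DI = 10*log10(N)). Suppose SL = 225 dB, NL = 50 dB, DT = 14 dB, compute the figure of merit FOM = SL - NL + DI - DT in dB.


187.85 dB


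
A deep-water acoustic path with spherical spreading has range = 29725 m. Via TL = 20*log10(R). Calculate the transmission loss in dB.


89.46 dB


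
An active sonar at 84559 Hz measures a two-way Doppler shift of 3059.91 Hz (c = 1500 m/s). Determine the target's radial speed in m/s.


From fd = 2*f*v/c, v = c*fd/(2*f) = 1500 * 3059.91 / (2*84559) = 27.14

27.14 m/s


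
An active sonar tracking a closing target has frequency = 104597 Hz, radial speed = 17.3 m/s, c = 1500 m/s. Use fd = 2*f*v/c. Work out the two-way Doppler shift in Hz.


fd = 2*f*v/c = 2 * 104597 * 17.3 / 1500 = 2412.7

2412.7 Hz


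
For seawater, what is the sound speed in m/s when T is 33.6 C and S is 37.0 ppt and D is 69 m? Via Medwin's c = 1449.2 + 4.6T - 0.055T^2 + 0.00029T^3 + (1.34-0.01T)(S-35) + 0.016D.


c = 1449.2 + 4.6*33.6 - 0.055*33.6^2 + 0.00029*33.6^3 + (1.34 - 0.01*33.6)*(37.0 - 35) + 0.016*69 = 1555.78

1555.78 m/s


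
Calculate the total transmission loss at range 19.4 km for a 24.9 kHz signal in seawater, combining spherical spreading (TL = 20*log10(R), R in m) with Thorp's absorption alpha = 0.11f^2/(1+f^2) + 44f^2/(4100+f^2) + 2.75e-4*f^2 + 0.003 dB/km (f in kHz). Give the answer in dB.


Step 1 (Thorp): alpha = 0.11*620.01/(1+620.01) + 44*620.01/(4100+620.01) + 2.75e-4*620.01 + 0.003 = 6.0631 dB/km
Step 2: TL_spread = 20*log10(19400) = 85.76 dB
Step 3: TL_abs = alpha*R = 6.0631 * 19.4 = 117.62 dB
Step 4: TL_total = 85.76 + 117.62 = 203.38

203.38 dB


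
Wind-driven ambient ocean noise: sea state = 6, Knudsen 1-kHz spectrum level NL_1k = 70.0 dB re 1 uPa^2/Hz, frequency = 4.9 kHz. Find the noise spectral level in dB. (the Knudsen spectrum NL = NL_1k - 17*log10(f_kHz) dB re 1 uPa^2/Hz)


58.27 dB


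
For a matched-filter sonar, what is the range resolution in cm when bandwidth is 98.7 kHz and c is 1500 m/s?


dR = c/(2*BW) = 1500 / (2 * 98.7e3) = 0.0076 m = 0.76 cm

0.76 cm


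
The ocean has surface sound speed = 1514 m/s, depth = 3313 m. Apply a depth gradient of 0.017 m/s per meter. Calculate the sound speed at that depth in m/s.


c = 1514 + 0.017 * 3313 = 1570.321

1570.321 m/s


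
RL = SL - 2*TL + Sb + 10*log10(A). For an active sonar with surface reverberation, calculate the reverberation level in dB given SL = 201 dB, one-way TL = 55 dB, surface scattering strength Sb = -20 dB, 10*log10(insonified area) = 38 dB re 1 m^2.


109 dB


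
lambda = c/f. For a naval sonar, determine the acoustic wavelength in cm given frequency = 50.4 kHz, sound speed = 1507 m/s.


lambda = c/f = 1507 / 50400 = 0.0299 m = 2.99 cm

2.99 cm


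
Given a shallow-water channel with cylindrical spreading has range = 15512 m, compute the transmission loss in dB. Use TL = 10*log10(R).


TL = 10*log10(15512) = 41.91

41.91 dB


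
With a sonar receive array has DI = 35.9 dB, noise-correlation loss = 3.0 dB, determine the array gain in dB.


AG = DI - L_corr = 35.9 - 3.0 = 32.9

32.9 dB


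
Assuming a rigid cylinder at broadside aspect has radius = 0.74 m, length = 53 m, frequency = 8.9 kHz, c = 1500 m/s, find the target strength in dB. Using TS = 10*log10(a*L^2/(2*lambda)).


37.9 dB


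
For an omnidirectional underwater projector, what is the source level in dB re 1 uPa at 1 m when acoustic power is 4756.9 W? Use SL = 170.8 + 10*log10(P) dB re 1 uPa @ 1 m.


SL = 170.8 + 10*log10(4756.9) = 170.8 + 36.77 = 207.57

207.57 dB


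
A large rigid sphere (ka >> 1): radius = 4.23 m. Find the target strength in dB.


TS = 10*log10(4.23^2 / 4) = 10*log10(4.473225) = 6.51

6.51 dB


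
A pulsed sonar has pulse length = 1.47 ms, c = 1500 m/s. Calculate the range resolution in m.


1.1025 m


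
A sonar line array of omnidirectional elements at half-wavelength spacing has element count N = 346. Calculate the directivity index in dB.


DI = 10*log10(346) = 25.39

25.39 dB


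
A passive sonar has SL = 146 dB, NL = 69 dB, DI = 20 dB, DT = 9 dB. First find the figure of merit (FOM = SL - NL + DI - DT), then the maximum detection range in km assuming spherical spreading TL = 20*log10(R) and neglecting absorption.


Step 1: FOM = SL - NL + DI - DT = 146 - 69 + 20 - 9 = 88 dB
Step 2: at max range FOM = TL = 20*log10(R), so R = 10^(88/20) = 25118.86 m = 25.12 km

25.12 km


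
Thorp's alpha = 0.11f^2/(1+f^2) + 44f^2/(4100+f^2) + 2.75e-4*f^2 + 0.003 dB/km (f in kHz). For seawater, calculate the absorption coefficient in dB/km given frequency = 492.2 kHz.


f^2 = 242260.84
alpha = 0.11*242260.84/(1+242260.84) + 44*242260.84/(4100+242260.84) + 2.75e-4*242260.84 + 0.003 = 110.002

110.002 dB/km


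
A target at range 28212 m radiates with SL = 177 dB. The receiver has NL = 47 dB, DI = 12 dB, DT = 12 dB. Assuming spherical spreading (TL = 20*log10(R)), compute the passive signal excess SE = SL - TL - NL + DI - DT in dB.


Step 1: TL = 20*log10(28212) = 89.01 dB
Step 2: SE = 177 - 89.01 - 47 + 12 - 12 = 40.99

40.99 dB


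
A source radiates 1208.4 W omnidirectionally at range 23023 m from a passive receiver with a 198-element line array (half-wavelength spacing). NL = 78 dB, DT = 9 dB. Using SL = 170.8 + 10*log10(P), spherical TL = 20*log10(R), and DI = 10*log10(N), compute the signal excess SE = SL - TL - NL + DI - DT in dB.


Step 1: SL = 170.8 + 10*log10(1208.4) = 201.62 dB
Step 2: TL = 20*log10(23023) = 87.24 dB
Step 3: DI = 10*log10(198) = 22.97 dB
Step 4: SE = SL - TL - NL + DI - DT = 201.62 - 87.24 - 78 + 22.97 - 9 = 50.35

50.35 dB


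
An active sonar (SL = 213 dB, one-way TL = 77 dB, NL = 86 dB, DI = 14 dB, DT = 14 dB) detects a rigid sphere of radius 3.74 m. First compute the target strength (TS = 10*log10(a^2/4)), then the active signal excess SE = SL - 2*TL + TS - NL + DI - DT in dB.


Step 1: TS = 10*log10(3.74^2/4) = 5.44 dB
Step 2: SE = SL - 2*TL + TS - NL + DI - DT = 213 - 2*77 + (5.44) - 86 + 14 - 14 = -21.56

-21.56 dB


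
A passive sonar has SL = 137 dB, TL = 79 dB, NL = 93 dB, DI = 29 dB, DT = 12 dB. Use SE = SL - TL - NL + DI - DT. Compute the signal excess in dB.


-18 dB


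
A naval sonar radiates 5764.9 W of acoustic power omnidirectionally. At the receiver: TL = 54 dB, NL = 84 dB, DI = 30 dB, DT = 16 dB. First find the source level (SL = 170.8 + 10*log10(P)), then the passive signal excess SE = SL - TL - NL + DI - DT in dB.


Step 1: SL = 170.8 + 10*log10(5764.9) = 208.41 dB
Step 2: SE = SL - TL - NL + DI - DT = 208.41 - 54 - 84 + 30 - 16 = 84.41

84.41 dB


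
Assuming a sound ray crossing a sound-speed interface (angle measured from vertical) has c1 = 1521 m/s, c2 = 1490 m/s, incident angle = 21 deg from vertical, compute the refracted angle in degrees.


sin(theta2) = (c2/c1)*sin(theta1) = (1490/1521)*sin(21 deg) = 0.35106
theta2 = arcsin(0.35106) = 20.55

20.55 deg


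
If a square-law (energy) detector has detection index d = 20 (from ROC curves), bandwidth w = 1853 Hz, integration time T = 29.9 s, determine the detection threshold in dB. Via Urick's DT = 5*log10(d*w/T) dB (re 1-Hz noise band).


15.47 dB


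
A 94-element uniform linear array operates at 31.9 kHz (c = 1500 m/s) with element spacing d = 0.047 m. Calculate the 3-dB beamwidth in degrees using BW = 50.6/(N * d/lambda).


Step 1: lambda = 1500/31900 = 0.04702 m
Step 2: d/lambda = 0.047/0.04702 = 0.9996
Step 3: BW = 50.6/(N * d/lambda) = 50.6/(94 * 0.9996) = 0.54

0.54 deg


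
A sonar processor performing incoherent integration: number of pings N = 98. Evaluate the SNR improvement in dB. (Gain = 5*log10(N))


Gain = 5*log10(98) = 9.96

9.96 dB


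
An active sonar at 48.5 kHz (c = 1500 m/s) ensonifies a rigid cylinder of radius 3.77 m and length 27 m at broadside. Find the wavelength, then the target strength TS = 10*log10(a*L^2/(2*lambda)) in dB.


Step 1: lambda = c/f = 1500/48500 = 0.03093 m
Step 2: TS = 10*log10(a*L^2/(2*lambda)) = 10*log10(3.77*27^2/(2*0.03093)) = 46.48

46.48 dB


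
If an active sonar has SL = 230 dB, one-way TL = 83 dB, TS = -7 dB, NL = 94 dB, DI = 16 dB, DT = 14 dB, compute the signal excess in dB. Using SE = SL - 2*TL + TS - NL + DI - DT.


-35 dB


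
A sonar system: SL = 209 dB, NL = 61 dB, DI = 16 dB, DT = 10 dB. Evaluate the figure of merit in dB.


154 dB


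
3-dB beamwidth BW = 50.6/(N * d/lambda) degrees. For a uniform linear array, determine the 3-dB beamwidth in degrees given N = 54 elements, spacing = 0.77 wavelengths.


BW = 50.6 / (54 * 0.77) = 50.6 / 41.58 = 1.22

1.22 deg


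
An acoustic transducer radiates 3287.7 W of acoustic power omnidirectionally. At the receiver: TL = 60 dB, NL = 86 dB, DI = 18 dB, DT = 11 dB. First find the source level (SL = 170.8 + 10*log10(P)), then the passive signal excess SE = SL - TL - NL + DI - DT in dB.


Step 1: SL = 170.8 + 10*log10(3287.7) = 205.97 dB
Step 2: SE = SL - TL - NL + DI - DT = 205.97 - 60 - 86 + 18 - 11 = 66.97

66.97 dB


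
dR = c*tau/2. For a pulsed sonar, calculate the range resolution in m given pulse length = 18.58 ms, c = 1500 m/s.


dR = c*tau/2 = 1500 * 18.58e-3 / 2 = 13.935

13.935 m


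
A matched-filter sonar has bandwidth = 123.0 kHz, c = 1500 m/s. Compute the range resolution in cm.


dR = c/(2*BW) = 1500 / (2 * 123.0e3) = 0.0061 m = 0.61 cm

0.61 cm


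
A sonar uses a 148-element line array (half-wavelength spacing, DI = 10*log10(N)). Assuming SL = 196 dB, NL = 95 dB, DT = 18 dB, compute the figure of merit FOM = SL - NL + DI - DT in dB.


Step 1: DI = 10*log10(148) = 21.7 dB
Step 2: FOM = SL - NL + DI - DT = 196 - 95 + 21.7 - 18 = 104.7

104.7 dB


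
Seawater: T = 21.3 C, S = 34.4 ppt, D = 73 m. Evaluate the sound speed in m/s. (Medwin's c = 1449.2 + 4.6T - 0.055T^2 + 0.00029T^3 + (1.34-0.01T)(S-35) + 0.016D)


c = 1449.2 + 4.6*21.3 - 0.055*21.3^2 + 0.00029*21.3^3 + (1.34 - 0.01*21.3)*(34.4 - 35) + 0.016*73 = 1525.52

1525.52 m/s


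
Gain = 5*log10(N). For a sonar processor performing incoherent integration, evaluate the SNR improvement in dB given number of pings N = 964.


Gain = 5*log10(964) = 14.92

14.92 dB


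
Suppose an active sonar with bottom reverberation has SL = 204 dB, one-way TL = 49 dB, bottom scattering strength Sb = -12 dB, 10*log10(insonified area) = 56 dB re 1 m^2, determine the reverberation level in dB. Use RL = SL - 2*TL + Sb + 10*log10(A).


RL = SL - 2*TL + Sb + 10*log10(A) = 204 - 2*49 + (-12) + 56 = 150

150 dB


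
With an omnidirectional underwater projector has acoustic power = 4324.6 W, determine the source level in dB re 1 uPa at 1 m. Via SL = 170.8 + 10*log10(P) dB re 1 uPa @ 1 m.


207.16 dB


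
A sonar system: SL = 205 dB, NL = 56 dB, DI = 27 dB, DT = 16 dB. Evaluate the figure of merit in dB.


160 dB


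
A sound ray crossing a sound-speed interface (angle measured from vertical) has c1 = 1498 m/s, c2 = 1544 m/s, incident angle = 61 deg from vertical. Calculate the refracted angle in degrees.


64.35 deg


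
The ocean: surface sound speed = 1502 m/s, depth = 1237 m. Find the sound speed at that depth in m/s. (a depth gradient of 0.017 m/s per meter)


c = 1502 + 0.017 * 1237 = 1523.029

1523.029 m/s


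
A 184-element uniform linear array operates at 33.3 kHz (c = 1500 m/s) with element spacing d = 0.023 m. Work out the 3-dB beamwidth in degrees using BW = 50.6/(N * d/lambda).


0.54 deg


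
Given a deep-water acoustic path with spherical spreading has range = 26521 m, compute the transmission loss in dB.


TL = 20*log10(26521) = 88.47

88.47 dB


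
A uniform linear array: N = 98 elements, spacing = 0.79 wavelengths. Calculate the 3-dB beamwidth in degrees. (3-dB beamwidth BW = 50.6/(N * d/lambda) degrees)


BW = 50.6 / (98 * 0.79) = 50.6 / 77.42 = 0.65

0.65 deg


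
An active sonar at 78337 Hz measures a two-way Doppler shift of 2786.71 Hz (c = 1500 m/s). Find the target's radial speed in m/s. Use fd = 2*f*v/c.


From fd = 2*f*v/c, v = c*fd/(2*f) = 1500 * 2786.71 / (2*78337) = 26.68

26.68 m/s


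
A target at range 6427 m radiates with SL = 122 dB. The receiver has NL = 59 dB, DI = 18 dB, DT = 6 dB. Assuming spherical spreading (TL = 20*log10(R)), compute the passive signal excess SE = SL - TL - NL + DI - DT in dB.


Step 1: TL = 20*log10(6427) = 76.16 dB
Step 2: SE = 122 - 76.16 - 59 + 18 - 6 = -1.16

-1.16 dB


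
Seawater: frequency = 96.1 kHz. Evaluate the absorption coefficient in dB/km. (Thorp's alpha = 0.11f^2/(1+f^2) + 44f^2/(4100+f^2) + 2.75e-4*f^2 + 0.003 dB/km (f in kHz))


f^2 = 9235.21
alpha = 0.11*9235.21/(1+9235.21) + 44*9235.21/(4100+9235.21) + 2.75e-4*9235.21 + 0.003 = 33.125

33.125 dB/km


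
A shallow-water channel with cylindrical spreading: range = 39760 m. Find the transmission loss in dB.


TL = 10*log10(39760) = 45.99

45.99 dB


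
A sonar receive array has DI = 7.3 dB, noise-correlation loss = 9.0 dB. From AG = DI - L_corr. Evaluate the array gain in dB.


-1.7 dB


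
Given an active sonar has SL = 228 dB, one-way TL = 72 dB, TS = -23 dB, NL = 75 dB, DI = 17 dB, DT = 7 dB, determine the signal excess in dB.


SE = SL - 2*TL + TS - NL + DI - DT = 228 - 2*72 + (-23) - 75 + 17 - 7 = -4

-4 dB


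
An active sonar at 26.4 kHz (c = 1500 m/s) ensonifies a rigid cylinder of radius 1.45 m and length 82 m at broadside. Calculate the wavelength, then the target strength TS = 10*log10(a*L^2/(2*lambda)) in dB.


Step 1: lambda = c/f = 1500/26400 = 0.05682 m
Step 2: TS = 10*log10(a*L^2/(2*lambda)) = 10*log10(1.45*82^2/(2*0.05682)) = 49.33

49.33 dB


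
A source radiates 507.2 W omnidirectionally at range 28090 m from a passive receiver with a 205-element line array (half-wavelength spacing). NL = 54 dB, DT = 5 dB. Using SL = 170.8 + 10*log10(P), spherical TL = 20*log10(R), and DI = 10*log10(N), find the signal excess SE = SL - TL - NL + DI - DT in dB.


Step 1: SL = 170.8 + 10*log10(507.2) = 197.85 dB
Step 2: TL = 20*log10(28090) = 88.97 dB
Step 3: DI = 10*log10(205) = 23.12 dB
Step 4: SE = SL - TL - NL + DI - DT = 197.85 - 88.97 - 54 + 23.12 - 5 = 73.0

73.0 dB


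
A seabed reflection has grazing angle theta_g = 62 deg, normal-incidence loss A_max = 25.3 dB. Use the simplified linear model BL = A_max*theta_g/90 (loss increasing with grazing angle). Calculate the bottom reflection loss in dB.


BL = A_max * theta_g / 90 = 25.3 * 62 / 90 = 17.43

17.43 dB


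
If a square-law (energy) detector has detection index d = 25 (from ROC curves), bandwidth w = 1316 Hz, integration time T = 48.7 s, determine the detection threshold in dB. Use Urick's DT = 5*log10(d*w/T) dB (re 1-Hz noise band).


DT = 5*log10(d*w/T) = 5*log10(25 * 1316 / 48.7) = 5*log10(675.56) = 14.15

14.15 dB


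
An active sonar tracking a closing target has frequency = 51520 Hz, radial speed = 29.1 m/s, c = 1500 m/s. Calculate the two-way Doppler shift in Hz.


1998.98 Hz


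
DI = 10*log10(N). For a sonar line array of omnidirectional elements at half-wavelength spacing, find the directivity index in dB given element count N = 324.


25.11 dB


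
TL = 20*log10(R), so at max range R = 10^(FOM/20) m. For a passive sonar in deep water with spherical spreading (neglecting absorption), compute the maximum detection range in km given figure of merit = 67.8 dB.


2.45 km


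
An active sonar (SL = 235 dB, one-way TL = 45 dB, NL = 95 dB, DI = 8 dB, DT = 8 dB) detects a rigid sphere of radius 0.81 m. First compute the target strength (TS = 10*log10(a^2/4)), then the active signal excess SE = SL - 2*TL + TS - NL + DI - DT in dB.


Step 1: TS = 10*log10(0.81^2/4) = -7.85 dB
Step 2: SE = SL - 2*TL + TS - NL + DI - DT = 235 - 2*45 + (-7.85) - 95 + 8 - 8 = 42.15

42.15 dB


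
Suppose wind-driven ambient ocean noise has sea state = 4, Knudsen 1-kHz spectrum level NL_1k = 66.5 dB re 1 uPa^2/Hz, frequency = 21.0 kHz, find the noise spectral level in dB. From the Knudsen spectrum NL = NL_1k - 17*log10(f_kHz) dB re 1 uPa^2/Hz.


44.02 dB


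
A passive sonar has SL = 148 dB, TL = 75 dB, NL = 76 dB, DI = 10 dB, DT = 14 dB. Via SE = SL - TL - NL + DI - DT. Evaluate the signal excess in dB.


SE = SL - TL - NL + DI - DT = 148 - 75 - 76 + 10 - 14 = -7

-7 dB


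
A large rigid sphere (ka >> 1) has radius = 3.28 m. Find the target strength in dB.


4.3 dB


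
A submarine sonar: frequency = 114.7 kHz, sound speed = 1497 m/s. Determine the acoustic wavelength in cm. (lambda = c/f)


1.31 cm


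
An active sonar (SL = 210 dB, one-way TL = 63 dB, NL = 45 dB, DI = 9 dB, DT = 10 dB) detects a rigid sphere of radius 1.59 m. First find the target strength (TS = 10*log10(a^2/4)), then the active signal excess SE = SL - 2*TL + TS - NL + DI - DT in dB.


Step 1: TS = 10*log10(1.59^2/4) = -1.99 dB
Step 2: SE = SL - 2*TL + TS - NL + DI - DT = 210 - 2*63 + (-1.99) - 45 + 9 - 10 = 36.01

36.01 dB


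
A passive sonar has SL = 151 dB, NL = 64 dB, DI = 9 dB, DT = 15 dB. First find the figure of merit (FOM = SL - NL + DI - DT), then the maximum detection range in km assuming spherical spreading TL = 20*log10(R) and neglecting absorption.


Step 1: FOM = SL - NL + DI - DT = 151 - 64 + 9 - 15 = 81 dB
Step 2: at max range FOM = TL = 20*log10(R), so R = 10^(81/20) = 11220.18 m = 11.22 km

11.22 km


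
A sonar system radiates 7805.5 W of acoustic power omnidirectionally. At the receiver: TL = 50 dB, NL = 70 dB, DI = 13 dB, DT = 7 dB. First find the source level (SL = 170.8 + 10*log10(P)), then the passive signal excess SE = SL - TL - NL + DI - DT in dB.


Step 1: SL = 170.8 + 10*log10(7805.5) = 209.72 dB
Step 2: SE = SL - TL - NL + DI - DT = 209.72 - 50 - 70 + 13 - 7 = 95.72

95.72 dB


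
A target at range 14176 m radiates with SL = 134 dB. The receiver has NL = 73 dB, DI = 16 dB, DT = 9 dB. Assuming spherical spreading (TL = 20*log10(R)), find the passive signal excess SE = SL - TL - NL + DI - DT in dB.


-15.03 dB


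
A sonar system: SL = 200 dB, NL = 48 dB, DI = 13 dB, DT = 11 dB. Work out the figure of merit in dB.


FOM = SL - NL + DI - DT = 200 - 48 + 13 - 11 = 154

154 dB


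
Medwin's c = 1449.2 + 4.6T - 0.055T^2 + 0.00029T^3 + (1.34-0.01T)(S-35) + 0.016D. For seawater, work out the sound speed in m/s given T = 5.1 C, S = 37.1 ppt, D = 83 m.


c = 1449.2 + 4.6*5.1 - 0.055*5.1^2 + 0.00029*5.1^3 + (1.34 - 0.01*5.1)*(37.1 - 35) + 0.016*83 = 1475.3

1475.3 m/s


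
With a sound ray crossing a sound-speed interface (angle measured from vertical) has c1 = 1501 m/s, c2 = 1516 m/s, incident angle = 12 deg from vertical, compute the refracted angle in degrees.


sin(theta2) = (c2/c1)*sin(theta1) = (1516/1501)*sin(12 deg) = 0.20999
theta2 = arcsin(0.20999) = 12.12

12.12 deg


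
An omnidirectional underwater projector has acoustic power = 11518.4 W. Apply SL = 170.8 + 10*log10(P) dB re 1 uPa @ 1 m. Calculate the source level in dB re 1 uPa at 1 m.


SL = 170.8 + 10*log10(11518.4) = 170.8 + 40.61 = 211.41

211.41 dB


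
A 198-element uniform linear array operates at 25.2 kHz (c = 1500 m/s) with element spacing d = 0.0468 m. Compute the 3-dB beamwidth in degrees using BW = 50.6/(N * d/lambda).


0.33 deg


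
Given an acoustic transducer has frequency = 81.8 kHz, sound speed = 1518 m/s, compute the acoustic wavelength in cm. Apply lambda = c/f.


1.86 cm


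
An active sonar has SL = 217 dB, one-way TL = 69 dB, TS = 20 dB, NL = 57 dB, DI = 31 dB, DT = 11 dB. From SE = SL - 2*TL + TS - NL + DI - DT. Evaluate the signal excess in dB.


62 dB


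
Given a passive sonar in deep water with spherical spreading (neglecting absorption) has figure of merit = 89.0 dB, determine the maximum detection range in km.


28.18 km


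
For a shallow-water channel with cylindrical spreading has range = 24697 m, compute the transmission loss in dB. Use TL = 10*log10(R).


43.93 dB


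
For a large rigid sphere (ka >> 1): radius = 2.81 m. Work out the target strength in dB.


TS = 10*log10(2.81^2 / 4) = 10*log10(1.974025) = 2.95

2.95 dB


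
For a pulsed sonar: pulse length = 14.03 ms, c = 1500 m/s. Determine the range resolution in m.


10.5225 m


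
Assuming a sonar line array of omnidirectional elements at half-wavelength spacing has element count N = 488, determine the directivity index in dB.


26.88 dB


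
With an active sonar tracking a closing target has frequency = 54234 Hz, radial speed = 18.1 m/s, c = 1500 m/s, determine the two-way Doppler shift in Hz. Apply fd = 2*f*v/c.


fd = 2*f*v/c = 2 * 54234 * 18.1 / 1500 = 1308.85

1308.85 Hz


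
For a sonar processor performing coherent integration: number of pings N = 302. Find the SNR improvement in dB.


Gain = 10*log10(302) = 24.8

24.8 dB


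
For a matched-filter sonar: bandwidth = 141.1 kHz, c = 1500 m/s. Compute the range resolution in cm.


0.53 cm


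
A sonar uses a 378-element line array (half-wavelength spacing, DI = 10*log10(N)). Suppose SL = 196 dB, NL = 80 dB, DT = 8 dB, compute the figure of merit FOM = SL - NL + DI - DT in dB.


133.77 dB


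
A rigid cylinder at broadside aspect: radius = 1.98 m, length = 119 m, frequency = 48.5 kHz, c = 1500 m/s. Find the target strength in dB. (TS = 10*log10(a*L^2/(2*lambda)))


56.56 dB


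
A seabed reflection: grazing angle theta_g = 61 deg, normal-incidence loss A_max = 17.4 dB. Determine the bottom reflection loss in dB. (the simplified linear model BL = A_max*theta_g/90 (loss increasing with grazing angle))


BL = A_max * theta_g / 90 = 17.4 * 61 / 90 = 11.79

11.79 dB


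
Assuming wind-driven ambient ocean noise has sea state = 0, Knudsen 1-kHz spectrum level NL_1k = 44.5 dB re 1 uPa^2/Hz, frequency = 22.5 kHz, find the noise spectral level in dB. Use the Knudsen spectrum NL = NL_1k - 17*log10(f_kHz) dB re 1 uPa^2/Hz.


21.51 dB


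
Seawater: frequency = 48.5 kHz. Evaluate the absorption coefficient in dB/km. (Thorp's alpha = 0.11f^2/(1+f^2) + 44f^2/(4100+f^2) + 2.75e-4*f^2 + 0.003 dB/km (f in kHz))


f^2 = 2352.25
alpha = 0.11*2352.25/(1+2352.25) + 44*2352.25/(4100+2352.25) + 2.75e-4*2352.25 + 0.003 = 16.801

16.801 dB/km


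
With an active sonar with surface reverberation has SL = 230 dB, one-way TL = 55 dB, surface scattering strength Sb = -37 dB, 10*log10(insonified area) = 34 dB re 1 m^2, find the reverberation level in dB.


RL = SL - 2*TL + Sb + 10*log10(A) = 230 - 2*55 + (-37) + 34 = 117

117 dB


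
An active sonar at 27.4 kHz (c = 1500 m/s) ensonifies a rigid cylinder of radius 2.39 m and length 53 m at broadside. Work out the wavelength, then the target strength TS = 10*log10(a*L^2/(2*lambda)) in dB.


Step 1: lambda = c/f = 1500/27400 = 0.05474 m
Step 2: TS = 10*log10(a*L^2/(2*lambda)) = 10*log10(2.39*53^2/(2*0.05474)) = 47.88

47.88 dB


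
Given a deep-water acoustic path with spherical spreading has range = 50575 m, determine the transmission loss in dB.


TL = 20*log10(50575) = 94.08

94.08 dB


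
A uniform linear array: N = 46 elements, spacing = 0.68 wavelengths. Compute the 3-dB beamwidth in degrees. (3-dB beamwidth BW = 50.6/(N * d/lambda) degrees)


BW = 50.6 / (46 * 0.68) = 50.6 / 31.28 = 1.62

1.62 deg


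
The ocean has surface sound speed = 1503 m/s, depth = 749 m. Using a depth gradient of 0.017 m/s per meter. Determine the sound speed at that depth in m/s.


1515.733 m/s


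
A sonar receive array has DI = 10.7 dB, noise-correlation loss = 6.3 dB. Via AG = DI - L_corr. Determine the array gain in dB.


4.4 dB


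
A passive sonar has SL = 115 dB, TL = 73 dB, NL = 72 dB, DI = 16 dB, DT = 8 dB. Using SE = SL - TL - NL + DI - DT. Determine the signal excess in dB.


SE = SL - TL - NL + DI - DT = 115 - 73 - 72 + 16 - 8 = -22

-22 dB


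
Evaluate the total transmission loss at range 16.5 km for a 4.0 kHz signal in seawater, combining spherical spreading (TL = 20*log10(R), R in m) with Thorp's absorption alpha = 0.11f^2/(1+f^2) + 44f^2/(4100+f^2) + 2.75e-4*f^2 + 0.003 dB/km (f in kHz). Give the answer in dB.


89.0 dB
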